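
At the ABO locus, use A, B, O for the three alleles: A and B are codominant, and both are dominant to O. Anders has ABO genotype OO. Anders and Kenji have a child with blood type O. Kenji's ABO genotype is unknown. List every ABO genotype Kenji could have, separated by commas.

AO, BO, OO

For each candidate genotype of Kenji, check whether crossing it with OO can produce every observed child phenotype.
  AA → possible child types {A} ✗
  AB → possible child types {A, B} ✗
  AO → possible child types {O, A} ✓
  BB → possible child types {B} ✗
  BO → possible child types {O, B} ✓
  OO → possible child types {O} ✓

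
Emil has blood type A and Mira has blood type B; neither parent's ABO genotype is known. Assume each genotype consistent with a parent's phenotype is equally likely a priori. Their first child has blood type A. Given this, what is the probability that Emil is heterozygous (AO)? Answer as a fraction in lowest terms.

1/3

Possible genotypes: Emil ∈ {AA, AO}; Mira ∈ {BB, BO}.
Weight each parental genotype pair by prior × P(type-A child):
  AA × BO: posterior weight 2/3.
  AO × BO: posterior weight 1/3.
Sum the posterior weight over pairs where Emil is AO: 1/3.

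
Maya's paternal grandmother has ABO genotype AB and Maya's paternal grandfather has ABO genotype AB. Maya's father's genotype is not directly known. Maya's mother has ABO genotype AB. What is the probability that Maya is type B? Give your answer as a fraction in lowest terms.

Maya's father's ABO genotype from AB × AB: 1/4 AA, 1/2 AB, 1/4 BB.
Crossing each possibility with the mother AB and summing P(type B): 1/4·0 + 1/2·1/4 + 1/4·1/2 = 1/4.

1/4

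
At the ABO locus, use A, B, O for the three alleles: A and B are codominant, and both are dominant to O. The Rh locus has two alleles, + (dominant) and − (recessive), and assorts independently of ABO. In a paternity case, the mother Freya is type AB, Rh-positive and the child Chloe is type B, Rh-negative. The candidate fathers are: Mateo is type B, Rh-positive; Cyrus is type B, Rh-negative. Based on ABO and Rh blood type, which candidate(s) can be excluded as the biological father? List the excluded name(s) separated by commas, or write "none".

A candidate is excluded only if no genotype consistent with his phenotype could produce a type B, Rh-negative child with a type AB, Rh-positive mother.
Every candidate has at least one consistent genotype combination, so none can be excluded.

none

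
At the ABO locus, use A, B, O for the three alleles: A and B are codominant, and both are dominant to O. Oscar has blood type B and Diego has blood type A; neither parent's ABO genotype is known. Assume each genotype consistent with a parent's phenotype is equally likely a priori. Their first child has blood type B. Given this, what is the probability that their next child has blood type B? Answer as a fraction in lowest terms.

Possible genotypes: Oscar ∈ {BB, BO}; Diego ∈ {AA, AO}.
Weight each parental genotype pair by prior × P(type-B child):
  BB × AO: posterior weight 2/3; P(next child type B) = 1/2.
  BO × AO: posterior weight 1/3; P(next child type B) = 1/4.
Weighted sum = 5/12.

5/12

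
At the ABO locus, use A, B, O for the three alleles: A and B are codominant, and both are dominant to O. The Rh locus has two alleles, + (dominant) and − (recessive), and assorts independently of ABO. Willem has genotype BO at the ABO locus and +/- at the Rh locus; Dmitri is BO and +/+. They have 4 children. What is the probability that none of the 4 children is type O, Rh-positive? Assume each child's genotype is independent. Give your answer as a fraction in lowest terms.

81/256

ABO cross BO × BO → 1/4 O, 3/4 B.
Rh cross +/- × +/+ → 1 Rh+; so P(type O, Rh-positive) = 1/4 × 1 = 1/4 per child.
P(not type O, Rh-positive) = 3/4 for one child; (3/4)^4 = 81/256.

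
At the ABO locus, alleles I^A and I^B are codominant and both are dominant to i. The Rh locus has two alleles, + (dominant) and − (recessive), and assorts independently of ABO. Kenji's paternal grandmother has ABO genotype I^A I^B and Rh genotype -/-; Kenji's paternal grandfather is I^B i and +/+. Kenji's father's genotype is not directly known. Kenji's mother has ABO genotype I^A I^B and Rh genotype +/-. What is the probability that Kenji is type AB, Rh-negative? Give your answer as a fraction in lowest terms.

Kenji's father's ABO genotype from I^A I^B × I^B i: 1/4 I^A I^B, 1/4 I^A i, 1/4 I^B I^B, 1/4 I^B i.
Crossing each possibility with the mother I^A I^B and summing P(type AB): 1/4·1/2 + 1/4·1/4 + 1/4·1/2 + 1/4·1/4 = 3/8.
Similarly for Rh via the father's Rh distribution: P(Rh-) = 1/4.
Independent loci: 3/8 × 1/4 = 3/32.

3/32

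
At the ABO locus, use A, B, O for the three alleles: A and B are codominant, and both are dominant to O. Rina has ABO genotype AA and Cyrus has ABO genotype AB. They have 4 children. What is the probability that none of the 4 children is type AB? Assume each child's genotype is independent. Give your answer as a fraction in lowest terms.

1/16

ABO cross AA × AB → 1/2 A, 1/2 AB.
So P(type AB) = 1/2 per child.
P(not type AB) = 1/2 for one child; (1/2)^4 = 1/16.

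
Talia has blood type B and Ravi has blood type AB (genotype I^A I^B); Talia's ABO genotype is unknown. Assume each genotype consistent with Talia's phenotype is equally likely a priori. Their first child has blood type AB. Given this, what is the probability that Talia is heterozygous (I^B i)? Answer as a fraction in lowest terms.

1/3

Possible genotypes: Talia ∈ {I^B I^B, I^B i}; Ravi ∈ {I^A I^B}.
Weight each parental genotype pair by prior × P(type-AB child):
  I^B I^B × I^A I^B: posterior weight 2/3.
  I^B i × I^A I^B: posterior weight 1/3.
Sum the posterior weight over pairs where Talia is I^B i: 1/3.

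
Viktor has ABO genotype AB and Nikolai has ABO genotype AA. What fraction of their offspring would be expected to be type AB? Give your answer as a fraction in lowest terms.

ABO cross AB × AA → offspring phenotypes: 1/2 A, 1/2 AB.
So P(type AB) = 1/2.

1/2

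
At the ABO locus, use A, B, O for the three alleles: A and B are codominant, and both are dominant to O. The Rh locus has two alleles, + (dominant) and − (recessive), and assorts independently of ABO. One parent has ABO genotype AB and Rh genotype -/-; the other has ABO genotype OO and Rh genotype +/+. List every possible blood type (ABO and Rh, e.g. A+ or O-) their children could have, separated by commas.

Gametes from AB × OO give offspring ABO genotypes AO, BO, i.e. phenotypes A, B.
Rh cross -/- × +/+ → phenotypes Rh+.
Combining independently: A+, B+.

A+, B+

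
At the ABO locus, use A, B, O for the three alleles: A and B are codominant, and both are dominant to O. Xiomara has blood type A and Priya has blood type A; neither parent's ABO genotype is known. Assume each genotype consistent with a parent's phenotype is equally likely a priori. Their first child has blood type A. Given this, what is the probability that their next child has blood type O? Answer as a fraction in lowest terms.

1/20

Possible genotypes: Xiomara ∈ {AA, AO}; Priya ∈ {AA, AO}.
Weight each parental genotype pair by prior × P(type-A child):
  AA × AA: posterior weight 4/15; P(next child type O) = 0.
  AA × AO: posterior weight 4/15; P(next child type O) = 0.
  AO × AA: posterior weight 4/15; P(next child type O) = 0.
  AO × AO: posterior weight 1/5; P(next child type O) = 1/4.
Weighted sum = 1/20.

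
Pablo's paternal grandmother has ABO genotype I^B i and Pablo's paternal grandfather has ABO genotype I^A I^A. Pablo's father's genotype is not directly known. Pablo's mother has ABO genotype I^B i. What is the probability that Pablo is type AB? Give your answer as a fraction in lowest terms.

Pablo's father's ABO genotype from I^B i × I^A I^A: 1/2 I^A I^B, 1/2 I^A i.
Crossing each possibility with the mother I^B i and summing P(type AB): 1/2·1/4 + 1/2·1/4 = 1/4.

1/4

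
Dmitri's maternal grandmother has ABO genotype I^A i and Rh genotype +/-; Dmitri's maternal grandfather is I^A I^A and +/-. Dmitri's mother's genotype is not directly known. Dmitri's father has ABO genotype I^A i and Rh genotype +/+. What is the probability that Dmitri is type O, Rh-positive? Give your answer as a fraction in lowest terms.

1/8

Dmitri's mother's ABO genotype from I^A i × I^A I^A: 1/2 I^A I^A, 1/2 I^A i.
Crossing each possibility with the father I^A i and summing P(type O): 1/2·0 + 1/2·1/4 = 1/8.
Similarly for Rh via the mother's Rh distribution: P(Rh+) = 1.
Independent loci: 1/8 × 1 = 1/8.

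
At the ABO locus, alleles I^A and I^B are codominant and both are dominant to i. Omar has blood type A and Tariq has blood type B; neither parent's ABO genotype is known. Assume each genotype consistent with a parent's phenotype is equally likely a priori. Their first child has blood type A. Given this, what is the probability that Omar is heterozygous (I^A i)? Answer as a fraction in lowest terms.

Possible genotypes: Omar ∈ {I^A I^A, I^A i}; Tariq ∈ {I^B I^B, I^B i}.
Weight each parental genotype pair by prior × P(type-A child):
  I^A I^A × I^B i: posterior weight 2/3.
  I^A i × I^B i: posterior weight 1/3.
Sum the posterior weight over pairs where Omar is I^A i: 1/3.

1/3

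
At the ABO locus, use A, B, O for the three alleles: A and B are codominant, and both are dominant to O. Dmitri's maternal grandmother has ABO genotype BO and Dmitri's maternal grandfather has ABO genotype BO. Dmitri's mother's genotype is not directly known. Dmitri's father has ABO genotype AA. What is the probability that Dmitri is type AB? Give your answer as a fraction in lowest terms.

Dmitri's mother's ABO genotype from BO × BO: 1/4 BB, 1/2 BO, 1/4 OO.
Crossing each possibility with the father AA and summing P(type AB): 1/4·1 + 1/2·1/2 + 1/4·0 = 1/2.

1/2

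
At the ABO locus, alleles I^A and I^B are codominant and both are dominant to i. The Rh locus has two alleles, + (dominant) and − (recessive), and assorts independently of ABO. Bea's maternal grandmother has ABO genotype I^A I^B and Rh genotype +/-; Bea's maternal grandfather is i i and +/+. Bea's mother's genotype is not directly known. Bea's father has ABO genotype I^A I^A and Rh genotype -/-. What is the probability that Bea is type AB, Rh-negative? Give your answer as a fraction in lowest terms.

1/16

Bea's mother's ABO genotype from I^A I^B × i i: 1/2 I^A i, 1/2 I^B i.
Crossing each possibility with the father I^A I^A and summing P(type AB): 1/2·0 + 1/2·1/2 = 1/4.
Similarly for Rh via the mother's Rh distribution: P(Rh-) = 1/4.
Independent loci: 1/4 × 1/4 = 1/16.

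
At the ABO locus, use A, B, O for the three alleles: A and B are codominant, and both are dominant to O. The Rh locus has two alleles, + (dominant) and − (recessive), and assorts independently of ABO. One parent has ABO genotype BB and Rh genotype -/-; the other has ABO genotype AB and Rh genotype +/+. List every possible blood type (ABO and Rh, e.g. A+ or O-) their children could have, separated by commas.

Gametes from BB × AB give offspring ABO genotypes AB, BB, i.e. phenotypes B, AB.
Rh cross -/- × +/+ → phenotypes Rh+.
Combining independently: B+, AB+.

B+, AB+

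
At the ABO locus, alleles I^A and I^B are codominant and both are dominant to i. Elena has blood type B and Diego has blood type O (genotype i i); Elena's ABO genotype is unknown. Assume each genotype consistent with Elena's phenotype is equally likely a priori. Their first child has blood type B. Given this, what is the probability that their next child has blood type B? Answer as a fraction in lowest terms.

5/6

Possible genotypes: Elena ∈ {I^B I^B, I^B i}; Diego ∈ {i i}.
Weight each parental genotype pair by prior × P(type-B child):
  I^B I^B × i i: posterior weight 2/3; P(next child type B) = 1.
  I^B i × i i: posterior weight 1/3; P(next child type B) = 1/2.
Weighted sum = 5/6.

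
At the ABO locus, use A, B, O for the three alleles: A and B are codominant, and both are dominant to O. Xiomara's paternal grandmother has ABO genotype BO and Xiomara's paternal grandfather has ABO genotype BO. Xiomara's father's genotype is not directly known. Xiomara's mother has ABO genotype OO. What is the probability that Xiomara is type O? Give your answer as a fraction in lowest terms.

Xiomara's father's ABO genotype from BO × BO: 1/4 BB, 1/2 BO, 1/4 OO.
Crossing each possibility with the mother OO and summing P(type O): 1/4·0 + 1/2·1/2 + 1/4·1 = 1/2.

1/2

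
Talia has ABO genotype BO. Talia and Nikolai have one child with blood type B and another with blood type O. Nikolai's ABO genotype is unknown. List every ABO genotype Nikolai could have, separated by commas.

For each candidate genotype of Nikolai, check whether crossing it with BO can produce every observed child phenotype.
  AA → possible child types {A, AB} ✗
  AB → possible child types {A, B, AB} ✗
  AO → possible child types {O, A, B, AB} ✓
  BB → possible child types {B} ✗
  BO → possible child types {O, B} ✓
  OO → possible child types {O, B} ✓

AO, BO, OO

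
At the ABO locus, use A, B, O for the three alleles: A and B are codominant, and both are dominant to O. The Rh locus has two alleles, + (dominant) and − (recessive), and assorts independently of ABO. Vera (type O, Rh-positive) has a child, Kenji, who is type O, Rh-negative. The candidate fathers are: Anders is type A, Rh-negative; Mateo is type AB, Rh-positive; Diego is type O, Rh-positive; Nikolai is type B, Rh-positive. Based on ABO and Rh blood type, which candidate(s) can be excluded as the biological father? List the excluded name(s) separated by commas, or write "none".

Mateo

A candidate is excluded only if no genotype consistent with his phenotype could produce a type O, Rh-negative child with a type O, Rh-positive mother.
Mateo (type AB, Rh+): no genotype consistent with that phenotype can produce a type-O Rh- child with a type-O mother.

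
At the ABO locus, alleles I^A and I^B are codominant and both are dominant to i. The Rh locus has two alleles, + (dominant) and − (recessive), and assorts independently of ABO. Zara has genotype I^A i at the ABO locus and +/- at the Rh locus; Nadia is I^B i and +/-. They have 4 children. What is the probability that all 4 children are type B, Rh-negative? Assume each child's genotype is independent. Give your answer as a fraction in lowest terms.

ABO cross I^A i × I^B i → 1/4 O, 1/4 A, 1/4 B, 1/4 AB.
Rh cross +/- × +/- → 3/4 Rh+, 1/4 Rh-; so P(type B, Rh-negative) = 1/4 × 1/4 = 1/16 per child.
All 4 independent: (1/16)^4 = 1/65536.

1/65536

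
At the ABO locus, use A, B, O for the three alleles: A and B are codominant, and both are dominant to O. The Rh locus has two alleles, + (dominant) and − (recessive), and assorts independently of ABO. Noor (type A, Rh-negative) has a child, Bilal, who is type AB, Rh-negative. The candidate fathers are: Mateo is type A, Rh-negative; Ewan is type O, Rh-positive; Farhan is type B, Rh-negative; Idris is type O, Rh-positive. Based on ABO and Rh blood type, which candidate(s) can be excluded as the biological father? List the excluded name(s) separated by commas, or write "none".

Mateo, Ewan, Idris

A candidate is excluded only if no genotype consistent with his phenotype could produce a type AB, Rh-negative child with a type A, Rh-negative mother.
Mateo (type A, Rh-): no genotype consistent with that phenotype can produce a type-AB Rh- child with a type-A mother.
Ewan (type O, Rh+): no genotype consistent with that phenotype can produce a type-AB Rh- child with a type-A mother.
Idris (type O, Rh+): no genotype consistent with that phenotype can produce a type-AB Rh- child with a type-A mother.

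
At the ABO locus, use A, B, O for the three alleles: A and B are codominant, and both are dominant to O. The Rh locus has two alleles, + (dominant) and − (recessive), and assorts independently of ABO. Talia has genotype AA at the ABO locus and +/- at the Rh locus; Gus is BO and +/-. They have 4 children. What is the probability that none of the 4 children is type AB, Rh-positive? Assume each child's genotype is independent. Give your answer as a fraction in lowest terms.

ABO cross AA × BO → 1/2 A, 1/2 AB.
Rh cross +/- × +/- → 3/4 Rh+, 1/4 Rh-; so P(type AB, Rh-positive) = 1/2 × 3/4 = 3/8 per child.
P(not type AB, Rh-positive) = 5/8 for one child; (5/8)^4 = 625/4096.

625/4096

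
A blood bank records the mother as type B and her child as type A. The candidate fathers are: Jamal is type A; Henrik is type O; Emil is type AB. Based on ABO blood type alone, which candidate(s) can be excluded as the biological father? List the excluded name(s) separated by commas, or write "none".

A candidate is excluded only if no genotype consistent with his phenotype could produce a type A child with a type B mother.
Henrik (type O): no genotype consistent with that phenotype can produce a type-A child with a type-B mother.

Henrik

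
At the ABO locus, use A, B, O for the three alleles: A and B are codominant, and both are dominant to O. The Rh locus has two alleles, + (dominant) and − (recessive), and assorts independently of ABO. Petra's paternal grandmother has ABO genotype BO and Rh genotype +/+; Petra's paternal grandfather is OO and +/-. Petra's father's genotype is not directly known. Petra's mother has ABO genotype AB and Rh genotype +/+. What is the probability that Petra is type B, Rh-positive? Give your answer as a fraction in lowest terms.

1/2

Petra's father's ABO genotype from BO × OO: 1/2 BO, 1/2 OO.
Crossing each possibility with the mother AB and summing P(type B): 1/2·1/2 + 1/2·1/2 = 1/2.
Similarly for Rh via the father's Rh distribution: P(Rh+) = 1.
Independent loci: 1/2 × 1 = 1/2.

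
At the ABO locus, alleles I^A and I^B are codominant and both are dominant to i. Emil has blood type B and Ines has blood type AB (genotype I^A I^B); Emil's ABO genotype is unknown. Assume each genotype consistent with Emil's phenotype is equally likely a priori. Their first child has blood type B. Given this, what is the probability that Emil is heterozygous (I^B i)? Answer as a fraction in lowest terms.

Possible genotypes: Emil ∈ {I^B I^B, I^B i}; Ines ∈ {I^A I^B}.
Weight each parental genotype pair by prior × P(type-B child):
  I^B I^B × I^A I^B: posterior weight 1/2.
  I^B i × I^A I^B: posterior weight 1/2.
Sum the posterior weight over pairs where Emil is I^B i: 1/2.

1/2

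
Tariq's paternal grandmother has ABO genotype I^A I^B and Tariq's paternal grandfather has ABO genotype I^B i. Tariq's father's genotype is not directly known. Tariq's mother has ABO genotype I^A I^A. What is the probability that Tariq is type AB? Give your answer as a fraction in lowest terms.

Tariq's father's ABO genotype from I^A I^B × I^B i: 1/4 I^A I^B, 1/4 I^A i, 1/4 I^B I^B, 1/4 I^B i.
Crossing each possibility with the mother I^A I^A and summing P(type AB): 1/4·1/2 + 1/4·0 + 1/4·1 + 1/4·1/2 = 1/2.

1/2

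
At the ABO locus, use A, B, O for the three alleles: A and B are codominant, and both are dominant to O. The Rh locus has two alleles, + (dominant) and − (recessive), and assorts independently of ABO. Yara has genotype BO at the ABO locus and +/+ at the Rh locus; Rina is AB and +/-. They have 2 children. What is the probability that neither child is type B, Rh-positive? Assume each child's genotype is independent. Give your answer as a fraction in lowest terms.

ABO cross BO × AB → 1/4 A, 1/2 B, 1/4 AB.
Rh cross +/+ × +/- → 1 Rh+; so P(type B, Rh-positive) = 1/2 × 1 = 1/2 per child.
P(not type B, Rh-positive) = 1/2 for one child; (1/2)^2 = 1/4.

1/4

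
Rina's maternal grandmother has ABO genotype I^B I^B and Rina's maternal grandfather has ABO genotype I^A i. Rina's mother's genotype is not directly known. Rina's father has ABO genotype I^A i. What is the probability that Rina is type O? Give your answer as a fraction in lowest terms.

Rina's mother's ABO genotype from I^B I^B × I^A i: 1/2 I^A I^B, 1/2 I^B i.
Crossing each possibility with the father I^A i and summing P(type O): 1/2·0 + 1/2·1/4 = 1/8.

1/8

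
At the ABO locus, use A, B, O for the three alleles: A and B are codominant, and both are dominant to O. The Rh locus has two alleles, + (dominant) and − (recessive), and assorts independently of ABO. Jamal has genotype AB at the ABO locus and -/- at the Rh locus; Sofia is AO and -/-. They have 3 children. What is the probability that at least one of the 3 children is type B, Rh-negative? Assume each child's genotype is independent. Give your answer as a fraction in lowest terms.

ABO cross AB × AO → 1/2 A, 1/4 B, 1/4 AB.
Rh cross -/- × -/- → 1 Rh-; so P(type B, Rh-negative) = 1/4 × 1 = 1/4 per child.
P(none) = (3/4)^3 = 27/64; P(at least one) = 1 − 27/64 = 37/64.

37/64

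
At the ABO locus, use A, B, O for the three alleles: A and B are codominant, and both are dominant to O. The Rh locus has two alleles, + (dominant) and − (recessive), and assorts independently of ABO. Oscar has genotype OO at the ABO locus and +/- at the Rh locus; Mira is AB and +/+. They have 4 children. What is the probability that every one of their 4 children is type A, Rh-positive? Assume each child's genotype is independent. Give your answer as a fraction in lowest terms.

ABO cross OO × AB → 1/2 A, 1/2 B.
Rh cross +/- × +/+ → 1 Rh+; so P(type A, Rh-positive) = 1/2 × 1 = 1/2 per child.
All 4 independent: (1/2)^4 = 1/16.

1/16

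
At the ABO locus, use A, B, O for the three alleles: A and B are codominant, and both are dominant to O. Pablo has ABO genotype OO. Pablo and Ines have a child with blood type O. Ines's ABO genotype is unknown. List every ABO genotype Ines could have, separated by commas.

AO, BO, OO

For each candidate genotype of Ines, check whether crossing it with OO can produce every observed child phenotype.
  AA → possible child types {A} ✗
  AB → possible child types {A, B} ✗
  AO → possible child types {O, A} ✓
  BB → possible child types {B} ✗
  BO → possible child types {O, B} ✓
  OO → possible child types {O} ✓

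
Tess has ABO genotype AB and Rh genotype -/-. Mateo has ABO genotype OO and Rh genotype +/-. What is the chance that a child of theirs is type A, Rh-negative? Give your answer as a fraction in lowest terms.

1/4

ABO cross AB × OO → offspring phenotypes: 1/2 A, 1/2 B.
Rh cross -/- × +/- → 1/2 Rh+, 1/2 Rh-.
Independent loci: P(type A, Rh-negative) = 1/2 × 1/2 = 1/4.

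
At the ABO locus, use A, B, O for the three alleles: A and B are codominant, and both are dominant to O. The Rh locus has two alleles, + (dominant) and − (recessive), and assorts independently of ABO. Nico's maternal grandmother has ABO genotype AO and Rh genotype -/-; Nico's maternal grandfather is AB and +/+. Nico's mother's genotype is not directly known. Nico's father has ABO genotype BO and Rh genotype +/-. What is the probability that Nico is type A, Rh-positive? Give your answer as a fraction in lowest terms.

3/16

Nico's mother's ABO genotype from AO × AB: 1/4 AA, 1/4 AB, 1/4 AO, 1/4 BO.
Crossing each possibility with the father BO and summing P(type A): 1/4·1/2 + 1/4·1/4 + 1/4·1/4 + 1/4·0 = 1/4.
Similarly for Rh via the mother's Rh distribution: P(Rh+) = 3/4.
Independent loci: 1/4 × 3/4 = 3/16.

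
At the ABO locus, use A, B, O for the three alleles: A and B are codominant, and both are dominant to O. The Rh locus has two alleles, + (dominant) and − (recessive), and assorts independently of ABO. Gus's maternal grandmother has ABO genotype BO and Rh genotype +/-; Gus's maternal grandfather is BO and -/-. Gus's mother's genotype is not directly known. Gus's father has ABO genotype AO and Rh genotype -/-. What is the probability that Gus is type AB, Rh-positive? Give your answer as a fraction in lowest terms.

Gus's mother's ABO genotype from BO × BO: 1/4 BB, 1/2 BO, 1/4 OO.
Crossing each possibility with the father AO and summing P(type AB): 1/4·1/2 + 1/2·1/4 + 1/4·0 = 1/4.
Similarly for Rh via the mother's Rh distribution: P(Rh+) = 1/4.
Independent loci: 1/4 × 1/4 = 1/16.

1/16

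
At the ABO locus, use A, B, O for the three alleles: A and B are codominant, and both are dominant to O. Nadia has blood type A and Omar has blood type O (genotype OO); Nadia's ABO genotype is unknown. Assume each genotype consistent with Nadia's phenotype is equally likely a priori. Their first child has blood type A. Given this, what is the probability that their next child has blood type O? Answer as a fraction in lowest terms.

1/6

Possible genotypes: Nadia ∈ {AA, AO}; Omar ∈ {OO}.
Weight each parental genotype pair by prior × P(type-A child):
  AA × OO: posterior weight 2/3; P(next child type O) = 0.
  AO × OO: posterior weight 1/3; P(next child type O) = 1/2.
Weighted sum = 1/6.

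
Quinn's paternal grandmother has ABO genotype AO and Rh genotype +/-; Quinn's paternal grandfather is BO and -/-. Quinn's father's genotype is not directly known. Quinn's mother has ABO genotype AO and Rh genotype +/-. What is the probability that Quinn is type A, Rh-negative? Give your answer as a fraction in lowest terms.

3/16

Quinn's father's ABO genotype from AO × BO: 1/4 AB, 1/4 AO, 1/4 BO, 1/4 OO.
Crossing each possibility with the mother AO and summing P(type A): 1/4·1/2 + 1/4·3/4 + 1/4·1/4 + 1/4·1/2 = 1/2.
Similarly for Rh via the father's Rh distribution: P(Rh-) = 3/8.
Independent loci: 1/2 × 3/8 = 3/16.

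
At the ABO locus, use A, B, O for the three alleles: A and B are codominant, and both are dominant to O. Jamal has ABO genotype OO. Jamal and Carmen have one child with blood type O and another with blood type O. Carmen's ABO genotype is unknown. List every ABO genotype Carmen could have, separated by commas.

AO, BO, OO

For each candidate genotype of Carmen, check whether crossing it with OO can produce every observed child phenotype.
  AA → possible child types {A} ✗
  AB → possible child types {A, B} ✗
  AO → possible child types {O, A} ✓
  BB → possible child types {B} ✗
  BO → possible child types {O, B} ✓
  OO → possible child types {O} ✓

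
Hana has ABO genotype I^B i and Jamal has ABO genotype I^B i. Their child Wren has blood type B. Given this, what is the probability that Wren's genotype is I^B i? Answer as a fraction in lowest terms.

Cross I^B i × I^B i → 1/4 I^B I^B, 1/2 I^B i, 1/4 i i.
Type-B genotypes among offspring: I^B I^B (1/4), I^B i (1/2); total 3/4.
P(I^B i | type B) = (1/2) / (3/4) = 2/3.

2/3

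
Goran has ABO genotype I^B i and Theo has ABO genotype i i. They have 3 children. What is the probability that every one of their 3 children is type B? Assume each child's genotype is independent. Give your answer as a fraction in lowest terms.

1/8

ABO cross I^B i × i i → 1/2 O, 1/2 B.
So P(type B) = 1/2 per child.
All 3 independent: (1/2)^3 = 1/8.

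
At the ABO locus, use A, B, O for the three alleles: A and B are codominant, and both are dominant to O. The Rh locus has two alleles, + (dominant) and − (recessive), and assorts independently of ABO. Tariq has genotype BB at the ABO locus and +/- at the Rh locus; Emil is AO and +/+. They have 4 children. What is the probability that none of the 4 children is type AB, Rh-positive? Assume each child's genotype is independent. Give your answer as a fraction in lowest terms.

1/16

ABO cross BB × AO → 1/2 B, 1/2 AB.
Rh cross +/- × +/+ → 1 Rh+; so P(type AB, Rh-positive) = 1/2 × 1 = 1/2 per child.
P(not type AB, Rh-positive) = 1/2 for one child; (1/2)^4 = 1/16.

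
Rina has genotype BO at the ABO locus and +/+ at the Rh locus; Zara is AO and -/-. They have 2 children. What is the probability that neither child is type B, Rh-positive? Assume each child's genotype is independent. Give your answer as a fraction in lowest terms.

ABO cross BO × AO → 1/4 O, 1/4 A, 1/4 B, 1/4 AB.
Rh cross +/+ × -/- → 1 Rh+; so P(type B, Rh-positive) = 1/4 × 1 = 1/4 per child.
P(not type B, Rh-positive) = 3/4 for one child; (3/4)^2 = 9/16.

9/16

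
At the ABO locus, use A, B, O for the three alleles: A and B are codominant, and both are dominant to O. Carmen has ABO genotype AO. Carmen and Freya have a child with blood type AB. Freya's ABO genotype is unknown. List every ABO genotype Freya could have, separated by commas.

AB, BB, BO

For each candidate genotype of Freya, check whether crossing it with AO can produce every observed child phenotype.
  AA → possible child types {A} ✗
  AB → possible child types {A, B, AB} ✓
  AO → possible child types {O, A} ✗
  BB → possible child types {B, AB} ✓
  BO → possible child types {O, A, B, AB} ✓
  OO → possible child types {O, A} ✗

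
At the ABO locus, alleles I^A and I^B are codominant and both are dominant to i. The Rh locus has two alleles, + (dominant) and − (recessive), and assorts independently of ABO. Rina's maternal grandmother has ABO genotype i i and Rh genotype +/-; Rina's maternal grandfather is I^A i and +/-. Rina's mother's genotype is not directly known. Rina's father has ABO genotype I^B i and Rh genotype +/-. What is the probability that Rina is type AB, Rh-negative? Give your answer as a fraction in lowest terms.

Rina's mother's ABO genotype from i i × I^A i: 1/2 I^A i, 1/2 i i.
Crossing each possibility with the father I^B i and summing P(type AB): 1/2·1/4 + 1/2·0 = 1/8.
Similarly for Rh via the mother's Rh distribution: P(Rh-) = 1/4.
Independent loci: 1/8 × 1/4 = 1/32.

1/32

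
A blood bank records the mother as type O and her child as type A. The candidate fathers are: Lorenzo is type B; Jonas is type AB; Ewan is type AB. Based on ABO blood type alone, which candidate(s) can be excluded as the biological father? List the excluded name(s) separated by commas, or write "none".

Lorenzo

A candidate is excluded only if no genotype consistent with his phenotype could produce a type A child with a type O mother.
Lorenzo (type B): no genotype consistent with that phenotype can produce a type-A child with a type-O mother.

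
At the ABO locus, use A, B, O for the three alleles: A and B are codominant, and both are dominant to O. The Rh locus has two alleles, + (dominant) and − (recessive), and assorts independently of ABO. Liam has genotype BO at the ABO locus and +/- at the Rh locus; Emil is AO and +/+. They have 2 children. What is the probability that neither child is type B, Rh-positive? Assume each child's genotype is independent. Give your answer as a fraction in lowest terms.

9/16

ABO cross BO × AO → 1/4 O, 1/4 A, 1/4 B, 1/4 AB.
Rh cross +/- × +/+ → 1 Rh+; so P(type B, Rh-positive) = 1/4 × 1 = 1/4 per child.
P(not type B, Rh-positive) = 3/4 for one child; (3/4)^2 = 9/16.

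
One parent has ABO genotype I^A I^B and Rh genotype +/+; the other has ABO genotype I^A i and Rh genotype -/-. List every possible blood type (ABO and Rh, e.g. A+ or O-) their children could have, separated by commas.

Gametes from I^A I^B × I^A i give offspring ABO genotypes I^A I^A, I^A I^B, I^A i, I^B i, i.e. phenotypes A, B, AB.
Rh cross +/+ × -/- → phenotypes Rh+.
Combining independently: A+, B+, AB+.

A+, B+, AB+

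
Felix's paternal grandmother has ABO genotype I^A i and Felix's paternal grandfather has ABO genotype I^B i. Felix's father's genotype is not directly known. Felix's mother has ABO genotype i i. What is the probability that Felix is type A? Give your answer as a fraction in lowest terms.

Felix's father's ABO genotype from I^A i × I^B i: 1/4 I^A I^B, 1/4 I^A i, 1/4 I^B i, 1/4 i i.
Crossing each possibility with the mother i i and summing P(type A): 1/4·1/2 + 1/4·1/2 + 1/4·0 + 1/4·0 = 1/4.

1/4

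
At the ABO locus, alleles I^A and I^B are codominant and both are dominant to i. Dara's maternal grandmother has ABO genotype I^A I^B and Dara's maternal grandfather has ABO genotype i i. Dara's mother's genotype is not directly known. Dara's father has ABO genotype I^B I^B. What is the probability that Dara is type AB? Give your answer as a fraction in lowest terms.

1/4

Dara's mother's ABO genotype from I^A I^B × i i: 1/2 I^A i, 1/2 I^B i.
Crossing each possibility with the father I^B I^B and summing P(type AB): 1/2·1/2 + 1/2·0 = 1/4.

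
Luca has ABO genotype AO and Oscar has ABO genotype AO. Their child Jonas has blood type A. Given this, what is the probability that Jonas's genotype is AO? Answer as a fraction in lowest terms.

2/3

Cross AO × AO → 1/4 AA, 1/2 AO, 1/4 OO.
Type-A genotypes among offspring: AA (1/4), AO (1/2); total 3/4.
P(AO | type A) = (1/2) / (3/4) = 2/3.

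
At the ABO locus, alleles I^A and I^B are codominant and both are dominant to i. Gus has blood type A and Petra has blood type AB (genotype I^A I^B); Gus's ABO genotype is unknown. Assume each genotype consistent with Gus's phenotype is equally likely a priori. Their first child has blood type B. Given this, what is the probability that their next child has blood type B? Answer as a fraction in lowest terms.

1/4

Possible genotypes: Gus ∈ {I^A I^A, I^A i}; Petra ∈ {I^A I^B}.
Weight each parental genotype pair by prior × P(type-B child):
  I^A i × I^A I^B: posterior weight 1; P(next child type B) = 1/4.
Weighted sum = 1/4.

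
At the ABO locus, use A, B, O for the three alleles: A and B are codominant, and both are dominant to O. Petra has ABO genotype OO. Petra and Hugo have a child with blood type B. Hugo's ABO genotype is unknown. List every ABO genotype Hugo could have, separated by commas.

For each candidate genotype of Hugo, check whether crossing it with OO can produce every observed child phenotype.
  AA → possible child types {A} ✗
  AB → possible child types {A, B} ✓
  AO → possible child types {O, A} ✗
  BB → possible child types {B} ✓
  BO → possible child types {O, B} ✓
  OO → possible child types {O} ✗

AB, BB, BO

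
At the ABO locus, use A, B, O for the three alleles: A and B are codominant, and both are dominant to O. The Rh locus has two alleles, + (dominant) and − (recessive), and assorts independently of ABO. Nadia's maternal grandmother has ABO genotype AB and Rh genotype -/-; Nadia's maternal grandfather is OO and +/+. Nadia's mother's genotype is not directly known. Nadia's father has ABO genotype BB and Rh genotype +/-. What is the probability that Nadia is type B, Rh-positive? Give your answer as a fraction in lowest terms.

Nadia's mother's ABO genotype from AB × OO: 1/2 AO, 1/2 BO.
Crossing each possibility with the father BB and summing P(type B): 1/2·1/2 + 1/2·1 = 3/4.
Similarly for Rh via the mother's Rh distribution: P(Rh+) = 3/4.
Independent loci: 3/4 × 3/4 = 9/16.

9/16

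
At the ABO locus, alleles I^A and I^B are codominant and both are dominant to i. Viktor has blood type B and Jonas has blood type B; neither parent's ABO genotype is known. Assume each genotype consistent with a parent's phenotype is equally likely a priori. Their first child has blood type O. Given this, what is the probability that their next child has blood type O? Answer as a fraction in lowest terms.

Possible genotypes: Viktor ∈ {I^B I^B, I^B i}; Jonas ∈ {I^B I^B, I^B i}.
Weight each parental genotype pair by prior × P(type-O child):
  I^B i × I^B i: posterior weight 1; P(next child type O) = 1/4.
Weighted sum = 1/4.

1/4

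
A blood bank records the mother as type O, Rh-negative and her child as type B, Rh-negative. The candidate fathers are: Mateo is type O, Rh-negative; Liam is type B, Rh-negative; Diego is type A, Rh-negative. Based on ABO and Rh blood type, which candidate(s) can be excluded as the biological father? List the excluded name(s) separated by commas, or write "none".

A candidate is excluded only if no genotype consistent with his phenotype could produce a type B, Rh-negative child with a type O, Rh-negative mother.
Mateo (type O, Rh-): no genotype consistent with that phenotype can produce a type-B Rh- child with a type-O mother.
Diego (type A, Rh-): no genotype consistent with that phenotype can produce a type-B Rh- child with a type-O mother.

Mateo, Diego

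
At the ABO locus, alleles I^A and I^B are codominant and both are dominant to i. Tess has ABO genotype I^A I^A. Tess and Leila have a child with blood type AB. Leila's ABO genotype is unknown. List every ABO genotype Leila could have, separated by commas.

I^A I^B, I^B I^B, I^B i

For each candidate genotype of Leila, check whether crossing it with I^A I^A can produce every observed child phenotype.
  I^A I^A → possible child types {A} ✗
  I^A I^B → possible child types {A, AB} ✓
  I^A i → possible child types {A} ✗
  I^B I^B → possible child types {AB} ✓
  I^B i → possible child types {A, AB} ✓
  i i → possible child types {A} ✗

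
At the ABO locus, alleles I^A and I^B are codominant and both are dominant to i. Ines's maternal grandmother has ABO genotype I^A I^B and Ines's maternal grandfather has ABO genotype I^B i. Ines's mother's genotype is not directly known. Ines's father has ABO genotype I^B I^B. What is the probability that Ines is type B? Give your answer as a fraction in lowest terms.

Ines's mother's ABO genotype from I^A I^B × I^B i: 1/4 I^A I^B, 1/4 I^A i, 1/4 I^B I^B, 1/4 I^B i.
Crossing each possibility with the father I^B I^B and summing P(type B): 1/4·1/2 + 1/4·1/2 + 1/4·1 + 1/4·1 = 3/4.

3/4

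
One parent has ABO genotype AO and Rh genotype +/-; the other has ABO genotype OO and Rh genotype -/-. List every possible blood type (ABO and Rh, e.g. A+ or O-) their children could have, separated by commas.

O+, O-, A+, A-

Gametes from AO × OO give offspring ABO genotypes AO, OO, i.e. phenotypes O, A.
Rh cross +/- × -/- → phenotypes Rh+, Rh-.
Combining independently: O+, O-, A+, A-.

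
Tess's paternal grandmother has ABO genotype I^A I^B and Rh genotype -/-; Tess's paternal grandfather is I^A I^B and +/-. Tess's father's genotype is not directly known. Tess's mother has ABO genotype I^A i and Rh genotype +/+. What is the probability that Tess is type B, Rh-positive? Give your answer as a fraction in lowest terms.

Tess's father's ABO genotype from I^A I^B × I^A I^B: 1/4 I^A I^A, 1/2 I^A I^B, 1/4 I^B I^B.
Crossing each possibility with the mother I^A i and summing P(type B): 1/4·0 + 1/2·1/4 + 1/4·1/2 = 1/4.
Similarly for Rh via the father's Rh distribution: P(Rh+) = 1.
Independent loci: 1/4 × 1 = 1/4.

1/4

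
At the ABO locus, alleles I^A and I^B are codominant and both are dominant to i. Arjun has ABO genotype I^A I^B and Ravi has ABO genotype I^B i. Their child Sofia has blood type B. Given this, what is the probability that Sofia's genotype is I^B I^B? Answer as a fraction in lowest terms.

1/2

Cross I^A I^B × I^B i → 1/4 I^A I^B, 1/4 I^A i, 1/4 I^B I^B, 1/4 I^B i.
Type-B genotypes among offspring: I^B I^B (1/4), I^B i (1/4); total 1/2.
P(I^B I^B | type B) = (1/4) / (1/2) = 1/2.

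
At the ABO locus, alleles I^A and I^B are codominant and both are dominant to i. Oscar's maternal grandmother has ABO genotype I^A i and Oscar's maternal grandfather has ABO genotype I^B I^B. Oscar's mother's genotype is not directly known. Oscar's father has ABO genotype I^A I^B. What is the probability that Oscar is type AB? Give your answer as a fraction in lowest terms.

3/8

Oscar's mother's ABO genotype from I^A i × I^B I^B: 1/2 I^A I^B, 1/2 I^B i.
Crossing each possibility with the father I^A I^B and summing P(type AB): 1/2·1/2 + 1/2·1/4 = 3/8.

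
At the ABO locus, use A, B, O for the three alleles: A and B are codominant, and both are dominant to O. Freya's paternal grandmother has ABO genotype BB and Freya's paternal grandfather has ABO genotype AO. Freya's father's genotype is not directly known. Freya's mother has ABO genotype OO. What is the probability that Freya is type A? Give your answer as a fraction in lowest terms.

Freya's father's ABO genotype from BB × AO: 1/2 AB, 1/2 BO.
Crossing each possibility with the mother OO and summing P(type A): 1/2·1/2 + 1/2·0 = 1/4.

1/4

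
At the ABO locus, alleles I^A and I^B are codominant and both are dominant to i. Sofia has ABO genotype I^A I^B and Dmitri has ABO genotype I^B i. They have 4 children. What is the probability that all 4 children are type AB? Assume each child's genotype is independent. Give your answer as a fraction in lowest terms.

1/256

ABO cross I^A I^B × I^B i → 1/4 A, 1/2 B, 1/4 AB.
So P(type AB) = 1/4 per child.
All 4 independent: (1/4)^4 = 1/256.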